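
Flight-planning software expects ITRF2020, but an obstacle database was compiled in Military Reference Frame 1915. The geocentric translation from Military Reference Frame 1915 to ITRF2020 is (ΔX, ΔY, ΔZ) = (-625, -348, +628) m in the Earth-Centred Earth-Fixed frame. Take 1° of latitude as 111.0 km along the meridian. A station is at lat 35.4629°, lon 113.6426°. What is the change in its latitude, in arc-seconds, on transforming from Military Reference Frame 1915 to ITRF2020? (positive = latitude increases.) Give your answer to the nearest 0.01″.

Δφ = 17.87″

sin φ = 0.580176, cos φ = 0.814491, sin λ = 0.916065, cos λ = -0.401030.
North component: ΔN = −sin φ cos λ·ΔX − sin φ sin λ·ΔY + cos φ·ΔZ = −(0.580176)(-0.401030)(-625) − (0.580176)(0.916065)(-348) + (0.814491)(628) = 551.04 m.
1° of latitude spans 111000 m, so Δφ = 551.04 / 111000 × 3600 = 17.871″.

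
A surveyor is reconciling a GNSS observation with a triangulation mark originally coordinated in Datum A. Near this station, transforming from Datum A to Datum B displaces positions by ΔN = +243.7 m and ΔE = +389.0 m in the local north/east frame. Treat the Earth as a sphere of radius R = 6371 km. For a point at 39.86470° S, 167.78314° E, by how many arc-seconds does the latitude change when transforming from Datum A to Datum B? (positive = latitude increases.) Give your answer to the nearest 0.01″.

Δφ = 7.89″

On a sphere of radius R, 1 rad of latitude = R, so Δφ = ΔN / R = 243.7 / 6371000 = 3.8251e-05 rad = 7.890″.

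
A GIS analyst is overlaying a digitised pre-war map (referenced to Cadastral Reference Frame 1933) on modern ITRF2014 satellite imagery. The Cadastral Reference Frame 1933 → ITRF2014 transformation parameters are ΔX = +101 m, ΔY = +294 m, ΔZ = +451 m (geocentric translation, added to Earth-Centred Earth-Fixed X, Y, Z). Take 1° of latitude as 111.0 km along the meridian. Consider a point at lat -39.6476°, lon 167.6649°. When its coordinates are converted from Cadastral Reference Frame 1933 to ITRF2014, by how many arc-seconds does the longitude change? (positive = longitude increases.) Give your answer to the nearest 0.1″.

Δλ = -13.0″

sin φ = -0.638064, cos φ = 0.769983, sin λ = 0.213629, cos λ = -0.976915.
East component: ΔE = −sin λ·ΔX + cos λ·ΔY = −(0.213629)(101) + (-0.976915)(294) = -308.79 m.
1° of latitude spans 111000 m; at latitude φ, 1° of longitude spans that × cos φ = 85468.2 m, so Δλ = -308.79 / 85468.2 × 3600 = -13.007″.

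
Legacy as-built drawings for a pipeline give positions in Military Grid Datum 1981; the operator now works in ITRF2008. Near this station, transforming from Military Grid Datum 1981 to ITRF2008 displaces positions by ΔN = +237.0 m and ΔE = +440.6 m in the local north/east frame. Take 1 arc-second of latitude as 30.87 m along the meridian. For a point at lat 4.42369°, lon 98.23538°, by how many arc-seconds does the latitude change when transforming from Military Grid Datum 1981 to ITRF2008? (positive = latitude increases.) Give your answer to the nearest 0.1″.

1″ of latitude = 30.87 m, so Δφ = 237.0 / 30.87 = 7.677″.

Δφ = 7.7″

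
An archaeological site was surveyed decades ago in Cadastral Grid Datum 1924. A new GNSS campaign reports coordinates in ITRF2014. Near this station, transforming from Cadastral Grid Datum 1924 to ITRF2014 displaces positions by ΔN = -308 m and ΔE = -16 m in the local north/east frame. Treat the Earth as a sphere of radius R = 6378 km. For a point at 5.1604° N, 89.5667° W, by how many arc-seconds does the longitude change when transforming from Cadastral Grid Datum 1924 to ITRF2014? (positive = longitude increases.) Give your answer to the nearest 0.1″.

At latitude 5.1604°, cos φ = 0.995947.
One radian of longitude at latitude φ spans R cos φ, so Δλ = ΔE / (R cos φ) = -16.0 / (6378000 × 0.995947) = -2.5188e-06 rad = -0.520″.

Δλ = -0.5″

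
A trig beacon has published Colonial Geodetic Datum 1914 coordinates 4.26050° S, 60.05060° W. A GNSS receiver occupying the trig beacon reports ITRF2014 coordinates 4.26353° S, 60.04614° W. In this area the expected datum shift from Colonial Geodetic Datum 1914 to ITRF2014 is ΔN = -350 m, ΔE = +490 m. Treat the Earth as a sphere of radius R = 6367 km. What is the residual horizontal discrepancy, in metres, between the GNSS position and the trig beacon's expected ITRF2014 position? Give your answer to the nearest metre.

14 m

Observed coordinate differences: Δφ = -0.00303°, Δλ = +0.00446°.
Converting to metres (1° lat = 111125 m, cos φ = 0.997237): observed ΔN = -336.7 m, observed ΔE = 494.2 m.
Subtracting the expected shift leaves a residual of -336.7 − (-350) = 13.3 m north and 494.2 − (490) = 4.2 m east.
Residual distance = √(13.3² + 4.2²) = 14.0 m.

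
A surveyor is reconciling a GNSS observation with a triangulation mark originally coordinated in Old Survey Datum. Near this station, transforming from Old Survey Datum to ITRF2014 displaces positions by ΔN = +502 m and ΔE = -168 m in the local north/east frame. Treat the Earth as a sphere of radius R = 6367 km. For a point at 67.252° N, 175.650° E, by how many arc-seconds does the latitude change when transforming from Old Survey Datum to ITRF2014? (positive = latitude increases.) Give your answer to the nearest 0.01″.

On a sphere of radius R, 1 rad of latitude = R, so Δφ = ΔN / R = 502.0 / 6367000 = 7.8844e-05 rad = 16.263″.

Δφ = 16.26″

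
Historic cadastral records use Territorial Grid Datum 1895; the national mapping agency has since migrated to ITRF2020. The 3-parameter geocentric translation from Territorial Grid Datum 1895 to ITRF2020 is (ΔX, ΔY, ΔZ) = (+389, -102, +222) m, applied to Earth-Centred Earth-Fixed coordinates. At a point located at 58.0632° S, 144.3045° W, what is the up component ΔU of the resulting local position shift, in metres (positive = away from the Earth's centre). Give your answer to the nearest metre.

The local up (radial) axis is (cos φ cos λ, cos φ sin λ, sin φ), giving ΔU = -167.116 + 31.482 − 188.396 = -324.03 m.

ΔU = -324 m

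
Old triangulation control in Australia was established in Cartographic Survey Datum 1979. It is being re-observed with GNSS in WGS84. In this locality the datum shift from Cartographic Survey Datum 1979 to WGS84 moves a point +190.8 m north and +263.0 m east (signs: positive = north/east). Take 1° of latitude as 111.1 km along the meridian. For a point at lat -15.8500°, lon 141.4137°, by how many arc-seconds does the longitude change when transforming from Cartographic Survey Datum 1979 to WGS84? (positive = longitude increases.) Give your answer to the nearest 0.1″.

At latitude -15.8500°, cos φ = 0.961980.
1° of longitude at this latitude = 111.1 × cos φ = 106.88 km, so Δλ = 263.0 / 106876.0 = 0.0024608° = 8.859″.

Δλ = 8.9″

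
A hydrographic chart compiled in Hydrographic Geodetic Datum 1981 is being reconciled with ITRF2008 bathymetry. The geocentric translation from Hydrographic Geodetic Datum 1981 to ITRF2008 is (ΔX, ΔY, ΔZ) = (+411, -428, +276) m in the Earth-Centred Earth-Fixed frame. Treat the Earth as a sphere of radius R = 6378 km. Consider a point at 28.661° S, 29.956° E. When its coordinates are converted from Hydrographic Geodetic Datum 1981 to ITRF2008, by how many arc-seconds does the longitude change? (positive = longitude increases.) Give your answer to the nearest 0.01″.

sin φ = -0.479626, cos φ = 0.877473, sin λ = 0.499335, cos λ = 0.866409.
East component: ΔE = −sin λ·ΔX + cos λ·ΔY = −(0.499335)(411) + (0.866409)(-428) = -576.05 m.
1° of latitude spans πR/180 = 111317 m; at latitude φ, 1° of longitude spans that × cos φ = 97677.7 m, so Δλ = -576.05 / 97677.7 × 3600 = -21.231″.

Δλ = -21.23″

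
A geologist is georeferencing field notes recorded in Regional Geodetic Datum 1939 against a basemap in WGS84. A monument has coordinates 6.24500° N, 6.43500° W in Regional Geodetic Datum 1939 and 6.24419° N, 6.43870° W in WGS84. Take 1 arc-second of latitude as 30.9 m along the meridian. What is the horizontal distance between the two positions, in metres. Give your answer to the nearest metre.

Δφ = 6.24419° − 6.24500° = -0.00081°; Δλ = -6.43870° − -6.43500° = -0.00370°.
1° of latitude = 3600 × 30.90 = 111240 m.
ΔN = Δφ × 111240 = -90.1 m; ΔE = Δλ × 111240 × cos(6.24500°) = -0.00370 × 111240 × 0.994066 = -409.1 m.
Distance = √(ΔE² + ΔN²) = √((-409.1)² + (-90.1)²) = 418.9 m.

419 m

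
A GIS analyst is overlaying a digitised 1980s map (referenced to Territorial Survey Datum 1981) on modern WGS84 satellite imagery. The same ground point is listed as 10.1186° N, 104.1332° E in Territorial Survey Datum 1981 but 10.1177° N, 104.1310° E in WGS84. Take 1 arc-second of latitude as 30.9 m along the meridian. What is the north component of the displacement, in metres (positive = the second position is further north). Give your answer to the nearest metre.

Δφ = 10.1177° − 10.1186° = -0.0009°; Δλ = 104.1310° − 104.1332° = -0.0022°.
1° of latitude = 3600 × 30.90 = 111240 m.
ΔN = Δφ × 111240 = -100.1 m; ΔE = Δλ × 111240 × cos(10.1186°) = -0.0022 × 111240 × 0.984446 = -240.9 m.

ΔN = -100 m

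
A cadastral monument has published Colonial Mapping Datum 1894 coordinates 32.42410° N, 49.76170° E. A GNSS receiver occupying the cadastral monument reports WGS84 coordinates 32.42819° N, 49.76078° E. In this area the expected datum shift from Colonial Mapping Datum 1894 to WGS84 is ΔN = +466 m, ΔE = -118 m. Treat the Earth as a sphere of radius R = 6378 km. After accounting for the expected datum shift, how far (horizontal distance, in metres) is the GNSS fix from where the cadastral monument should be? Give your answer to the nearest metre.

33 m

Observed coordinate differences: Δφ = +0.00409°, Δλ = -0.00092°.
Converting to metres (1° lat = 111317 m, cos φ = 0.844102): observed ΔN = 455.3 m, observed ΔE = -86.4 m.
Subtracting the expected shift leaves a residual of 455.3 − (466) = -10.7 m north and -86.4 − (-118) = 31.6 m east.
Residual distance = √((-10.7)² + 31.6²) = 33.3 m.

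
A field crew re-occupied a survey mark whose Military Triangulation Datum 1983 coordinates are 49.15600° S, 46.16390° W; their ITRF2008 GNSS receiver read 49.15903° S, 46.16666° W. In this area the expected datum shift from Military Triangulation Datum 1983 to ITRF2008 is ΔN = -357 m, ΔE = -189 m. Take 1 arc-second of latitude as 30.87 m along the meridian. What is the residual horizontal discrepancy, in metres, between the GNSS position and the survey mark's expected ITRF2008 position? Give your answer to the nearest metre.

23 m

Observed coordinate differences: Δφ = -0.00303°, Δλ = -0.00276°.
Converting to metres (1° lat = 111132 m, cos φ = 0.654002): observed ΔN = -336.7 m, observed ΔE = -200.6 m.
Subtracting the expected shift leaves a residual of -336.7 − (-357) = 20.3 m north and -200.6 − (-189) = -11.6 m east.
Residual distance = √(20.3² + (-11.6)²) = 23.4 m.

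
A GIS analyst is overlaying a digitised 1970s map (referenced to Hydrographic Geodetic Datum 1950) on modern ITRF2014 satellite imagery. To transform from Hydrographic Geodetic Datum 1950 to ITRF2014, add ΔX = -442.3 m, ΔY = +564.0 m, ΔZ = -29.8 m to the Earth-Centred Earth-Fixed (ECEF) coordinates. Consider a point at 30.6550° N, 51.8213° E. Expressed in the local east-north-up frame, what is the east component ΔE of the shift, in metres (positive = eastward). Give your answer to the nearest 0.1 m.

The local east axis at (φ, λ) is (−sin λ, cos λ, 0), so ΔE = −sin(51.8213°)·(-442.3) + cos(51.8213°)·564.0 = 696.30 m.

ΔE = 696.3 m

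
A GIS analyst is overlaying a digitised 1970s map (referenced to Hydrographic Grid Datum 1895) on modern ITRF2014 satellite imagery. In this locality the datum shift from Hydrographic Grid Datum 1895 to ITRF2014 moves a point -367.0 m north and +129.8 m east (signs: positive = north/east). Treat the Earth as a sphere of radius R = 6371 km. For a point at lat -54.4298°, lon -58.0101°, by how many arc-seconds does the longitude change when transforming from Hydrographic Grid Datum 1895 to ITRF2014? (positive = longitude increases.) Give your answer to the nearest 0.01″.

Δλ = 7.22″

At latitude -54.4298°, cos φ = 0.581700.
One radian of longitude at latitude φ spans R cos φ, so Δλ = ΔE / (R cos φ) = 129.8 / (6371000 × 0.581700) = 3.5024e-05 rad = 7.224″.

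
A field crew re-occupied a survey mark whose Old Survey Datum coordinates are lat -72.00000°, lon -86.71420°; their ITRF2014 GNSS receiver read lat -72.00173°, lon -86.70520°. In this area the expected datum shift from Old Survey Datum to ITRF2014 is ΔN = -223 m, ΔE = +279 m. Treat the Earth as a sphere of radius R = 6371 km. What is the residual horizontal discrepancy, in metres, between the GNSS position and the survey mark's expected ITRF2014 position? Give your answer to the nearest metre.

43 m

Observed coordinate differences: Δφ = -0.00173°, Δλ = +0.00900°.
Converting to metres (1° lat = 111195 m, cos φ = 0.309017): observed ΔN = -192.4 m, observed ΔE = 309.3 m.
Subtracting the expected shift leaves a residual of -192.4 − (-223) = 30.6 m north and 309.3 − (279) = 30.3 m east.
Residual distance = √(30.6² + 30.3²) = 43.1 m.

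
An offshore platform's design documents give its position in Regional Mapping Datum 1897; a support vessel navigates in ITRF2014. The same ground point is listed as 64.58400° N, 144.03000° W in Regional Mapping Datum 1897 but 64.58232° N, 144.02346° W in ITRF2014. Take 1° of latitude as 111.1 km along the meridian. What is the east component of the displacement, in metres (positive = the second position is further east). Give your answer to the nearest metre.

ΔE = 312 m

Δφ = 64.58232° − 64.58400° = -0.00168°; Δλ = -144.02346° − -144.03000° = +0.00654°.
ΔN = Δφ × 111100 = -186.6 m; ΔE = Δλ × 111100 × cos(64.58400°) = +0.00654 × 111100 × 0.429187 = 311.8 m.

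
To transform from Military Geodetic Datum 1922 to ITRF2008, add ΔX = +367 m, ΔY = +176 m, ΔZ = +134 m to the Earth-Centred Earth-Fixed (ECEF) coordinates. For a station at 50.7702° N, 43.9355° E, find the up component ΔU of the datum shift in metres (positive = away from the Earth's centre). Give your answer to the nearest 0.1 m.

ΔU = 348.2 m

The local up (radial) axis is (cos φ cos λ, cos φ sin λ, sin φ), giving ΔU = 167.142 + 77.231 + 103.798 = 348.17 m.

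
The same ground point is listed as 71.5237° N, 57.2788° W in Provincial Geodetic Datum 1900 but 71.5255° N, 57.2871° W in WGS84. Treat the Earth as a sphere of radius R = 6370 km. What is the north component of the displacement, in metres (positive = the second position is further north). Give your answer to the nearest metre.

ΔN = 200 m

Δφ = 71.5255° − 71.5237° = +0.0018°; Δλ = -57.2871° − -57.2788° = -0.0083°.
1° along a meridian = πR/180 = 111177 m.
ΔN = Δφ × 111177 = 200.1 m; ΔE = Δλ × 111177 × cos(71.5237°) = -0.0083 × 111177 × 0.316912 = -292.4 m.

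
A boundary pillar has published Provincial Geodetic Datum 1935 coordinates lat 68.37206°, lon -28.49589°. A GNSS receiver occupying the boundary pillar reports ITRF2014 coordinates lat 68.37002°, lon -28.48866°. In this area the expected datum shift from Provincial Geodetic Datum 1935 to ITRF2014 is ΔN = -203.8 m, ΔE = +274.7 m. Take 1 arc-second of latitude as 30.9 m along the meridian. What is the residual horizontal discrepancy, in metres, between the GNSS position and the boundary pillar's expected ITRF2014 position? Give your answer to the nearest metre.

32 m

Observed coordinate differences: Δφ = -0.00204°, Δλ = +0.00723°.
Converting to metres (1° lat = 111240 m, cos φ = 0.368578): observed ΔN = -226.9 m, observed ΔE = 296.4 m.
Subtracting the expected shift leaves a residual of -226.9 − (-203.8) = -23.1 m north and 296.4 − (274.7) = 21.7 m east.
Residual distance = √((-23.1)² + 21.7²) = 31.7 m.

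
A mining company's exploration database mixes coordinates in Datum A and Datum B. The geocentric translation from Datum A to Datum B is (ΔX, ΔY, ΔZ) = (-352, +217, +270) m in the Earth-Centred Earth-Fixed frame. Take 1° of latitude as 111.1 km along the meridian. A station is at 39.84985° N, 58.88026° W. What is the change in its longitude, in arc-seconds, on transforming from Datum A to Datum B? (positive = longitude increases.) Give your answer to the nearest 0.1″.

sin φ = 0.640778, cos φ = 0.767726, sin λ = -0.856089, cos λ = 0.516828.
East component: ΔE = −sin λ·ΔX + cos λ·ΔY = −(-0.856089)(-352) + (0.516828)(217) = -189.19 m.
1° of latitude spans 111100 m; at latitude φ, 1° of longitude spans that × cos φ = 85294.4 m, so Δλ = -189.19 / 85294.4 × 3600 = -7.985″.

Δλ = -8.0″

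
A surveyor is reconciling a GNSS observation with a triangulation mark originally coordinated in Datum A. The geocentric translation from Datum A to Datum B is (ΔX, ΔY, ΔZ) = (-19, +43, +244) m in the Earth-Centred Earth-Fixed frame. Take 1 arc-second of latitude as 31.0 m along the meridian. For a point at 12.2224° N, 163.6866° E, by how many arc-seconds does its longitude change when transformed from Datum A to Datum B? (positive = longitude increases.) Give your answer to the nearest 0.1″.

Δλ = -1.2″

sin φ = 0.211707, cos φ = 0.977333, sin λ = 0.280891, cos λ = -0.959740.
East component: ΔE = −sin λ·ΔX + cos λ·ΔY = −(0.280891)(-19) + (-0.959740)(43) = -35.93 m.
1° of latitude spans 3600 × 31.00 = 111600 m; at latitude φ, 1° of longitude spans that × cos φ = 109070.4 m, so Δλ = -35.93 / 109070.4 × 3600 = -1.186″.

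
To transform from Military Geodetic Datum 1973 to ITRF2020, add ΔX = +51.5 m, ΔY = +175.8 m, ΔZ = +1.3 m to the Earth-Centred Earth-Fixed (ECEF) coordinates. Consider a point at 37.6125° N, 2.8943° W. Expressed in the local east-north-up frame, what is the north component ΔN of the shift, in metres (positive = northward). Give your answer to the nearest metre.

ΔN = -25 m

At φ = 37.6125°, λ = -2.8943°: sin φ = 0.610318, cos φ = 0.792157, sin λ = -0.050494, cos λ = 0.998724.
ΔN = −sin φ cos λ·ΔX − sin φ sin λ·ΔY + cos φ·ΔZ = −(0.610318)(0.998724)(51.5) − (0.610318)(-0.050494)(175.8) + (0.792157)(1.3) = -24.94 m.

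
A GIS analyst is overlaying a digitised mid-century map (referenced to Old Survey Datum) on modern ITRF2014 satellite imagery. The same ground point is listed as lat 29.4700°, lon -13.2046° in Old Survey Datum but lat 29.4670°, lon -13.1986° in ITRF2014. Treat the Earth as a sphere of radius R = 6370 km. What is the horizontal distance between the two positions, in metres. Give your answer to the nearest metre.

Δφ = 29.4670° − 29.4700° = -0.0030°; Δλ = -13.1986° − -13.2046° = +0.0060°.
1° along a meridian = πR/180 = 111177 m.
ΔN = Δφ × 111177 = -333.5 m; ΔE = Δλ × 111177 × cos(29.4700°) = +0.0060 × 111177 × 0.870613 = 580.8 m.
Distance = √(ΔE² + ΔN²) = √(580.8² + (-333.5)²) = 669.7 m.

670 m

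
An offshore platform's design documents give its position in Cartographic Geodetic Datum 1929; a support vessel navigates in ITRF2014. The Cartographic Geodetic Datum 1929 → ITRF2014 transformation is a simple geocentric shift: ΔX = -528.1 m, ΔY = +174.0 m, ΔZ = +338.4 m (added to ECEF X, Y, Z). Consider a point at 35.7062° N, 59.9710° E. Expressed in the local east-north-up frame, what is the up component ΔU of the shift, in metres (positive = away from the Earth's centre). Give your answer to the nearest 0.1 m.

The local up (radial) axis is (cos φ cos λ, cos φ sin λ, sin φ), giving ΔU = -214.602 + 122.326 + 197.500 = 105.22 m.

ΔU = 105.2 m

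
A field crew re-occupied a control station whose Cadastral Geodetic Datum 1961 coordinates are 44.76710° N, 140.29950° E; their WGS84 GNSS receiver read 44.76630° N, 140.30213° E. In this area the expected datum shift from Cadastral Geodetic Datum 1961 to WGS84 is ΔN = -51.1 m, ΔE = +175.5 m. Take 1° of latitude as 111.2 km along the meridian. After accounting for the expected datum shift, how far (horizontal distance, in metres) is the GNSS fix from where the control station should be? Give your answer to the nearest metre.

Observed coordinate differences: Δφ = -0.00080°, Δλ = +0.00263°.
Converting to metres (1° lat = 111200 m, cos φ = 0.709975): observed ΔN = -89.0 m, observed ΔE = 207.6 m.
Subtracting the expected shift leaves a residual of -89.0 − (-51.1) = -37.9 m north and 207.6 − (175.5) = 32.1 m east.
Residual distance = √((-37.9)² + 32.1²) = 49.7 m.

50 m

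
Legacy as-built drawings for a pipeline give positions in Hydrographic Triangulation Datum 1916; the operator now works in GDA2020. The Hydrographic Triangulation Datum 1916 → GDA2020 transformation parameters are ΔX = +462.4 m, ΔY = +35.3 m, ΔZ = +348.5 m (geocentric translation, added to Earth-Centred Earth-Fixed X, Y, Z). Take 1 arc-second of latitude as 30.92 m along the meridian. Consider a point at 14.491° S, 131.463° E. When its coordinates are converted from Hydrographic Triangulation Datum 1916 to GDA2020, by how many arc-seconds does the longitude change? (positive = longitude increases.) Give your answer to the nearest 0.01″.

Δλ = -12.36″

sin φ = -0.250228, cos φ = 0.968187, sin λ = 0.749383, cos λ = -0.662136.
East component: ΔE = −sin λ·ΔX + cos λ·ΔY = −(0.749383)(462.4) + (-0.662136)(35.3) = -369.89 m.
1° of latitude spans 3600 × 30.92 = 111312 m; at latitude φ, 1° of longitude spans that × cos φ = 107770.8 m, so Δλ = -369.89 / 107770.8 × 3600 = -12.356″.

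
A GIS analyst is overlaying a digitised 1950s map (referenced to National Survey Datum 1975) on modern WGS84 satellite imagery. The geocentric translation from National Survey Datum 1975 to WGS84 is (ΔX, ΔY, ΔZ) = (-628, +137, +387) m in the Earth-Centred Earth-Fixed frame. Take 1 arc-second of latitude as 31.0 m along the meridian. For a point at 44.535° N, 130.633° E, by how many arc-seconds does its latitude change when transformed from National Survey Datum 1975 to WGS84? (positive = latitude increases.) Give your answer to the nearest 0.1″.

sin φ = 0.701345, cos φ = 0.712822, sin λ = 0.758896, cos λ = -0.651211.
North component: ΔN = −sin φ cos λ·ΔX − sin φ sin λ·ΔY + cos φ·ΔZ = −(0.701345)(-0.651211)(-628) − (0.701345)(0.758896)(137) + (0.712822)(387) = -83.88 m.
1° of latitude spans 3600 × 31.00 = 111600 m, so Δφ = -83.88 / 111600 × 3600 = -2.706″.

Δφ = -2.7″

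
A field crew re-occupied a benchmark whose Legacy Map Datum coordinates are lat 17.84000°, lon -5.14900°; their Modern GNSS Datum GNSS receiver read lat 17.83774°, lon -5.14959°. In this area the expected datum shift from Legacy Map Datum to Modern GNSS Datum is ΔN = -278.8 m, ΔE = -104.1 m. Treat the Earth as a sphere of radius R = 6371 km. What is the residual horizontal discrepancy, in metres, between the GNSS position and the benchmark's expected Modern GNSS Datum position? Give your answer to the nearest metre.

50 m

Observed coordinate differences: Δφ = -0.00226°, Δλ = -0.00059°.
Converting to metres (1° lat = 111195 m, cos φ = 0.951916): observed ΔN = -251.3 m, observed ΔE = -62.5 m.
Subtracting the expected shift leaves a residual of -251.3 − (-278.8) = 27.5 m north and -62.5 − (-104.1) = 41.6 m east.
Residual distance = √(27.5² + 41.6²) = 49.9 m.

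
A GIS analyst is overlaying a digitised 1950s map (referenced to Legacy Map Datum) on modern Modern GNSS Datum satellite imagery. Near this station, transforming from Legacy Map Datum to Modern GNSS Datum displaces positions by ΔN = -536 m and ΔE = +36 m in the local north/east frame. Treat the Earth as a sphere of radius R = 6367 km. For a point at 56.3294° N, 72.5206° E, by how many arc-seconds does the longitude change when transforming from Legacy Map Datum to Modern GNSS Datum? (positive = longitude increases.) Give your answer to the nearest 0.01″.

Δλ = 2.10″

At latitude 56.3294°, cos φ = 0.554417.
One radian of longitude at latitude φ spans R cos φ, so Δλ = ΔE / (R cos φ) = 36.0 / (6367000 × 0.554417) = 1.0198e-05 rad = 2.104″.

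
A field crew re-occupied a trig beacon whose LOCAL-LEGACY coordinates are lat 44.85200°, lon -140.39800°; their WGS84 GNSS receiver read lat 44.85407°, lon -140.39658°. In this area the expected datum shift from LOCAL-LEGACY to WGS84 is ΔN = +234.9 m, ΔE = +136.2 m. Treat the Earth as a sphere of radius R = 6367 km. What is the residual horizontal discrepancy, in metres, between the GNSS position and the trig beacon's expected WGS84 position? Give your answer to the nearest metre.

25 m

Observed coordinate differences: Δφ = +0.00207°, Δλ = +0.00142°.
Converting to metres (1° lat = 111125 m, cos φ = 0.708931): observed ΔN = 230.0 m, observed ΔE = 111.9 m.
Subtracting the expected shift leaves a residual of 230.0 − (234.9) = -4.9 m north and 111.9 − (136.2) = -24.3 m east.
Residual distance = √((-4.9)² + (-24.3)²) = 24.8 m.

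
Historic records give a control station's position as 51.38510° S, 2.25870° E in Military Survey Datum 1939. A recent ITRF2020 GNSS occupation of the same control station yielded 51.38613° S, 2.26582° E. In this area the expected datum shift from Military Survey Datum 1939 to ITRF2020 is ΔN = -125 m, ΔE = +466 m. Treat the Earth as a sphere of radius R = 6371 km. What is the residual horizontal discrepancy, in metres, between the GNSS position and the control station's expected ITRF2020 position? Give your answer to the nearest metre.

Observed coordinate differences: Δφ = -0.00103°, Δλ = +0.00712°.
Converting to metres (1° lat = 111195 m, cos φ = 0.624083): observed ΔN = -114.5 m, observed ΔE = 494.1 m.
Subtracting the expected shift leaves a residual of -114.5 − (-125) = 10.5 m north and 494.1 − (466) = 28.1 m east.
Residual distance = √(10.5² + 28.1²) = 30.0 m.

30 m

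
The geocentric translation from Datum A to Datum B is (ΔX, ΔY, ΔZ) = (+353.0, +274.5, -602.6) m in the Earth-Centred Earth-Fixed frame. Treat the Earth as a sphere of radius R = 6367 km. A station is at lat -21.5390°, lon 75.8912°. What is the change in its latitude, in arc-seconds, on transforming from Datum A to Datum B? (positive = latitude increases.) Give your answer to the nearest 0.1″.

Δφ = -14.0″

sin φ = -0.367134, cos φ = 0.930168, sin λ = 0.969835, cos λ = 0.243764.
North component: ΔN = −sin φ cos λ·ΔX − sin φ sin λ·ΔY + cos φ·ΔZ = −(-0.367134)(0.243764)(353.0) − (-0.367134)(0.969835)(274.5) + (0.930168)(-602.6) = -431.19 m.
1° of latitude spans πR/180 = 111125 m, so Δφ = -431.19 / 111125 × 3600 = -13.969″.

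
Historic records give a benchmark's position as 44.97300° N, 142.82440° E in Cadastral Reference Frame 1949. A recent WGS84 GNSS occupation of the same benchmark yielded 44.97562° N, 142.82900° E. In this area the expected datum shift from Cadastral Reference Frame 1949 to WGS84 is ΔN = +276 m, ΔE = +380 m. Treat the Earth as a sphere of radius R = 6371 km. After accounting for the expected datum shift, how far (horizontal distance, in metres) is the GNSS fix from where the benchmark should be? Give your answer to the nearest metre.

24 m

Observed coordinate differences: Δφ = +0.00262°, Δλ = +0.00460°.
Converting to metres (1° lat = 111195 m, cos φ = 0.707440): observed ΔN = 291.3 m, observed ΔE = 361.9 m.
Subtracting the expected shift leaves a residual of 291.3 − (276) = 15.3 m north and 361.9 − (380) = -18.1 m east.
Residual distance = √(15.3² + (-18.1)²) = 23.8 m.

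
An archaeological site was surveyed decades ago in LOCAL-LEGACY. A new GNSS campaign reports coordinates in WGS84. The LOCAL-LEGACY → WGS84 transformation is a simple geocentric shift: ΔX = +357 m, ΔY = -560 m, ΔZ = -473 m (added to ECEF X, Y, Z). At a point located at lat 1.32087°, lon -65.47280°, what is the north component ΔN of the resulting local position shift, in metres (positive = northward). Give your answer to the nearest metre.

ΔN = -488 m

The local north axis is (−sin φ cos λ, −sin φ sin λ, cos φ), giving ΔN = -3.416 − 11.744 − 472.874 = -488.03 m.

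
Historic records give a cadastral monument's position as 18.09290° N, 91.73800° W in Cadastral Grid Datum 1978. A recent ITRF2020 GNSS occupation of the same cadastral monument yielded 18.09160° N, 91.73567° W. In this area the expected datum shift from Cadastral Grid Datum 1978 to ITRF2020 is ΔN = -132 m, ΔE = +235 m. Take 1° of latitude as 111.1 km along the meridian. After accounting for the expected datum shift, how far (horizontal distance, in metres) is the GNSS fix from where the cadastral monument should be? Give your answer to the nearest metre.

Observed coordinate differences: Δφ = -0.00130°, Δλ = +0.00233°.
Converting to metres (1° lat = 111100 m, cos φ = 0.950554): observed ΔN = -144.4 m, observed ΔE = 246.1 m.
Subtracting the expected shift leaves a residual of -144.4 − (-132) = -12.4 m north and 246.1 − (235) = 11.1 m east.
Residual distance = √((-12.4)² + 11.1²) = 16.6 m.

17 m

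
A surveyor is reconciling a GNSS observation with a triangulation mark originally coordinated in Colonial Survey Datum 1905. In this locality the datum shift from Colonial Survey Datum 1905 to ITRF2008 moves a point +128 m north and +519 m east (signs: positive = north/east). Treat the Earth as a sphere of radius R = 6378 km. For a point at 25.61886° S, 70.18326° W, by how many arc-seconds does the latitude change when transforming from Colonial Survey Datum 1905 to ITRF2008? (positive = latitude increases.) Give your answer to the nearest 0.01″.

On a sphere of radius R, 1 rad of latitude = R, so Δφ = ΔN / R = 128.0 / 6378000 = 2.0069e-05 rad = 4.140″.

Δφ = 4.14″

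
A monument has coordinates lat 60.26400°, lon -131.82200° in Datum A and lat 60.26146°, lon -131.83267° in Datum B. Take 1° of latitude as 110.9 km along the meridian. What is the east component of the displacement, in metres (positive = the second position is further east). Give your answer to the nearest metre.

ΔE = -587 m

Δφ = 60.26146° − 60.26400° = -0.00254°; Δλ = -131.83267° − -131.82200° = -0.01067°.
ΔN = Δφ × 110900 = -281.7 m; ΔE = Δλ × 110900 × cos(60.26400°) = -0.01067 × 110900 × 0.496004 = -586.9 m.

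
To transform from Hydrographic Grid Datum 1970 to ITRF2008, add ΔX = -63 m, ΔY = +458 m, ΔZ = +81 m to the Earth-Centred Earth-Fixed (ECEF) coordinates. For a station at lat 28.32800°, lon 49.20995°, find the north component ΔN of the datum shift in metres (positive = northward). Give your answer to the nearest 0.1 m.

ΔN = -73.7 m

At φ = 28.32800°, λ = 49.20995°: sin φ = 0.474518, cos φ = 0.880246, sin λ = 0.757109, cos λ = 0.653289.
ΔN = −sin φ cos λ·ΔX − sin φ sin λ·ΔY + cos φ·ΔZ = −(0.474518)(0.653289)(-63) − (0.474518)(0.757109)(458) + (0.880246)(81) = -73.71 m.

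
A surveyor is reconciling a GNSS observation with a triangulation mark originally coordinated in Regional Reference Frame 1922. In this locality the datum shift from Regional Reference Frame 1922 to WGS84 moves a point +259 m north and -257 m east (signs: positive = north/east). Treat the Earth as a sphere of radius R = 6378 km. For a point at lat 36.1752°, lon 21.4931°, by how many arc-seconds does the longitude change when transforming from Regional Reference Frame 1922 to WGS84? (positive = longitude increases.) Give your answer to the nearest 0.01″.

Δλ = -10.30″

At latitude 36.1752°, cos φ = 0.807216.
One radian of longitude at latitude φ spans R cos φ, so Δλ = ΔE / (R cos φ) = -257.0 / (6378000 × 0.807216) = -4.9918e-05 rad = -10.296″.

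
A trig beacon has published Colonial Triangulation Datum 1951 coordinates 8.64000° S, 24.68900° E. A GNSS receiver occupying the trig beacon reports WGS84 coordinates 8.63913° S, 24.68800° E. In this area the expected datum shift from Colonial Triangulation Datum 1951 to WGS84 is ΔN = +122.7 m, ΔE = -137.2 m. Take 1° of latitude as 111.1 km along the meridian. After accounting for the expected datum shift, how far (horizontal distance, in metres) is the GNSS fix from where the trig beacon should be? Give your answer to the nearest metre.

38 m

Observed coordinate differences: Δφ = +0.00087°, Δλ = -0.00100°.
Converting to metres (1° lat = 111100 m, cos φ = 0.988652): observed ΔN = 96.7 m, observed ΔE = -109.8 m.
Subtracting the expected shift leaves a residual of 96.7 − (122.7) = -26.0 m north and -109.8 − (-137.2) = 27.4 m east.
Residual distance = √((-26.0)² + 27.4²) = 37.8 m.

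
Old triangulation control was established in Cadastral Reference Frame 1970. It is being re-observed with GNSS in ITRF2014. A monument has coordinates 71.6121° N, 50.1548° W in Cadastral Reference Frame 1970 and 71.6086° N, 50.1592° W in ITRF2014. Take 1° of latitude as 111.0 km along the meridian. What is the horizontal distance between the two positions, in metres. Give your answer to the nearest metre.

418 m

Δφ = 71.6086° − 71.6121° = -0.0035°; Δλ = -50.1592° − -50.1548° = -0.0044°.
ΔN = Δφ × 111000 = -388.5 m; ΔE = Δλ × 111000 × cos(71.6121°) = -0.0044 × 111000 × 0.315449 = -154.1 m.
Distance = √(ΔE² + ΔN²) = √((-154.1)² + (-388.5)²) = 417.9 m.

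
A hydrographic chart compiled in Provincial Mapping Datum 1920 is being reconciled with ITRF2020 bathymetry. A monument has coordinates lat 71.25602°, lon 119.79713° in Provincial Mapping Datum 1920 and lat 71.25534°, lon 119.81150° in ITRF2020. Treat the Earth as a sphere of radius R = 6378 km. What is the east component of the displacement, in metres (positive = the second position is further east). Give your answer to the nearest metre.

Δφ = 71.25534° − 71.25602° = -0.00068°; Δλ = 119.81150° − 119.79713° = +0.01437°.
1° along a meridian = πR/180 = 111317 m.
ΔN = Δφ × 111317 = -75.7 m; ΔE = Δλ × 111317 × cos(71.25602°) = +0.01437 × 111317 × 0.321340 = 514.0 m.

ΔE = 514 m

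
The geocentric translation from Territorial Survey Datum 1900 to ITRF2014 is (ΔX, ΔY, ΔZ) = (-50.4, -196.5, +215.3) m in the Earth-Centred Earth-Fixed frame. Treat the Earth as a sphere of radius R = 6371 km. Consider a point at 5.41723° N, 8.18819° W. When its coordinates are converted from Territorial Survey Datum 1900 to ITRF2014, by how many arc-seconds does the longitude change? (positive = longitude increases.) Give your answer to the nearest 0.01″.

Δλ = -6.56″

sin φ = 0.094408, cos φ = 0.995534, sin λ = -0.142425, cos λ = 0.989806.
East component: ΔE = −sin λ·ΔX + cos λ·ΔY = −(-0.142425)(-50.4) + (0.989806)(-196.5) = -201.68 m.
1° of latitude spans πR/180 = 111195 m; at latitude φ, 1° of longitude spans that × cos φ = 110698.3 m, so Δλ = -201.68 / 110698.3 × 3600 = -6.559″.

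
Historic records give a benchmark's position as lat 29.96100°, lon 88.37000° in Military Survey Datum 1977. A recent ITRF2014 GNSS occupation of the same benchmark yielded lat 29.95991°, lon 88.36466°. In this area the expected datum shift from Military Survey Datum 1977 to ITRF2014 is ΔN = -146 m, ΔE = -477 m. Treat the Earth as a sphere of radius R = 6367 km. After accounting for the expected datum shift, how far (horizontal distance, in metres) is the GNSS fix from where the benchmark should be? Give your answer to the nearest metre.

Observed coordinate differences: Δφ = -0.00109°, Δλ = -0.00534°.
Converting to metres (1° lat = 111125 m, cos φ = 0.866366): observed ΔN = -121.1 m, observed ΔE = -514.1 m.
Subtracting the expected shift leaves a residual of -121.1 − (-146) = 24.9 m north and -514.1 − (-477) = -37.1 m east.
Residual distance = √(24.9² + (-37.1)²) = 44.7 m.

45 m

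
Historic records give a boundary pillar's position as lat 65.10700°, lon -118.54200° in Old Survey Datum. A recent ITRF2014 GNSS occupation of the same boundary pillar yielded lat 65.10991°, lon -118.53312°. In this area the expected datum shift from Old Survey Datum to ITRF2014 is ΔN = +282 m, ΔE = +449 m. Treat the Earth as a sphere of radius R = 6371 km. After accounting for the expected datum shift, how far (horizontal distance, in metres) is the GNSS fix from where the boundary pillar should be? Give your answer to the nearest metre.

Observed coordinate differences: Δφ = +0.00291°, Δλ = +0.00888°.
Converting to metres (1° lat = 111195 m, cos φ = 0.420925): observed ΔN = 323.6 m, observed ΔE = 415.6 m.
Subtracting the expected shift leaves a residual of 323.6 − (282) = 41.6 m north and 415.6 − (449) = -33.4 m east.
Residual distance = √(41.6² + (-33.4)²) = 53.3 m.

53 m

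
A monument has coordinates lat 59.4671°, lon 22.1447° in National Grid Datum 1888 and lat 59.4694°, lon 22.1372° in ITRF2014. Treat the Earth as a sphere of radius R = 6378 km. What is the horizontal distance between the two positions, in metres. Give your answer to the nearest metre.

495 m

Δφ = 59.4694° − 59.4671° = +0.0023°; Δλ = 22.1372° − 22.1447° = -0.0075°.
1° along a meridian = πR/180 = 111317 m.
ΔN = Δφ × 111317 = 256.0 m; ΔE = Δλ × 111317 × cos(59.4671°) = -0.0075 × 111317 × 0.508033 = -424.1 m.
Distance = √(ΔE² + ΔN²) = √((-424.1)² + 256.0²) = 495.4 m.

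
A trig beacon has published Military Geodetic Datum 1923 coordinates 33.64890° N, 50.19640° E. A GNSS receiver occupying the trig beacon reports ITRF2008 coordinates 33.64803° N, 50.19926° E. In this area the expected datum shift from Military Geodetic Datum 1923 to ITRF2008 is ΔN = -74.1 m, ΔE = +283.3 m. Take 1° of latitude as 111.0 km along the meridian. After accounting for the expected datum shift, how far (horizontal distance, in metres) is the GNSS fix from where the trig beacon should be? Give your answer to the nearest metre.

29 m

Observed coordinate differences: Δφ = -0.00087°, Δλ = +0.00286°.
Converting to metres (1° lat = 111000 m, cos φ = 0.832449): observed ΔN = -96.6 m, observed ΔE = 264.3 m.
Subtracting the expected shift leaves a residual of -96.6 − (-74.1) = -22.5 m north and 264.3 − (283.3) = -19.0 m east.
Residual distance = √((-22.5)² + (-19.0)²) = 29.4 m.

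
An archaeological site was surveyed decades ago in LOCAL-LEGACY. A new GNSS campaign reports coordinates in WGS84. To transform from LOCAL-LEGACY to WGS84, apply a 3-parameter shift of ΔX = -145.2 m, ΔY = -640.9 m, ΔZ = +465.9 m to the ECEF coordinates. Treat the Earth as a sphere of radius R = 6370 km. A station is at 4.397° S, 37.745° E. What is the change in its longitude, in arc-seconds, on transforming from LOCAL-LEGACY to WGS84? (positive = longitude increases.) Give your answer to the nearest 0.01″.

Δλ = -13.57″

sin φ = -0.076667, cos φ = 0.997057, sin λ = 0.612148, cos λ = 0.790743.
East component: ΔE = −sin λ·ΔX + cos λ·ΔY = −(0.612148)(-145.2) + (0.790743)(-640.9) = -417.90 m.
1° of latitude spans πR/180 = 111177 m; at latitude φ, 1° of longitude spans that × cos φ = 110850.3 m, so Δλ = -417.90 / 110850.3 × 3600 = -13.572″.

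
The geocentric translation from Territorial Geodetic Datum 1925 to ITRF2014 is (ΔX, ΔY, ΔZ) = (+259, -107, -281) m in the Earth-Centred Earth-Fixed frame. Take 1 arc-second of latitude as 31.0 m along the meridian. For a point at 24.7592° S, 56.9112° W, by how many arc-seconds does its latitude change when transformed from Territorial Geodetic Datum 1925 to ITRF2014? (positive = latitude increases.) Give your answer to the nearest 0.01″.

Δφ = -5.11″

sin φ = -0.418806, cos φ = 0.908076, sin λ = -0.837825, cos λ = 0.545938.
North component: ΔN = −sin φ cos λ·ΔX − sin φ sin λ·ΔY + cos φ·ΔZ = −(-0.418806)(0.545938)(259) − (-0.418806)(-0.837825)(-107) + (0.908076)(-281) = -158.41 m.
1° of latitude spans 3600 × 31.00 = 111600 m, so Δφ = -158.41 / 111600 × 3600 = -5.110″.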